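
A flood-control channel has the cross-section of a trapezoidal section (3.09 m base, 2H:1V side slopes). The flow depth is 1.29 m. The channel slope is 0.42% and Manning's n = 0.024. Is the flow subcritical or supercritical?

subcritical

With bottom width b = 3.09 m and side slope z = 2: A = (b + zy)y = (3.09 + 2×1.29)×1.29 = 7.314 m²; P = b + 2y√(1+z²) = 3.09 + 2×1.29×2.236 = 8.859 m.
Hydraulic radius R = A/P = 7.314/8.859 = 0.8256 m.
V = (1/n) R^(2/3) √S = (1/0.024) × 0.8256^(2/3) × √0.0042 = 2.376 m/s. Hydraulic depth D_h = A/T = 7.314/8.25 = 0.8866 m.
Froude number Fr = V/√(g·D_h) = 2.376/√(9.81×0.8866) = 0.806, which is less than 1, so the flow is subcritical.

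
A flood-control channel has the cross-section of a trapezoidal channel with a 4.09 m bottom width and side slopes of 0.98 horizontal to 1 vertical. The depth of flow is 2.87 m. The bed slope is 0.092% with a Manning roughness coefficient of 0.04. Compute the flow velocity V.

V = 1.05 m/s

With bottom width b = 4.09 m and side slope z = 0.98: A = (b + zy)y = (4.09 + 0.98×2.87)×2.87 = 19.81 m²; P = b + 2y√(1+z²) = 4.09 + 2×2.87×1.4 = 12.13 m.
Hydraulic radius R = A/P = 19.81/12.13 = 1.634 m.
From Manning's equation, V = (1/n) R^(2/3) S^(1/2) = (1/0.04) × 1.634^(2/3) × 0.00092^(1/2) = 1.05 m/s.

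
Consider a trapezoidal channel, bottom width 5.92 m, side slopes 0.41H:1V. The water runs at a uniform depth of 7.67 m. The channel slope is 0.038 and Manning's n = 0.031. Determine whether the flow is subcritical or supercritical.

supercritical

With bottom width b = 5.92 m and side slope z = 0.41: A = (b + zy)y = (5.92 + 0.41×7.67)×7.67 = 69.53 m²; P = b + 2y√(1+z²) = 5.92 + 2×7.67×1.081 = 22.5 m.
Hydraulic radius R = A/P = 69.53/22.5 = 3.09 m.
V = (1/n) R^(2/3) √S = (1/0.031) × 3.09^(2/3) × √0.038 = 13.34 m/s. Hydraulic depth D_h = A/T = 69.53/12.21 = 5.694 m.
Froude number Fr = V/√(g·D_h) = 13.34/√(9.81×5.694) = 1.78, which is greater than 1, so the flow is supercritical.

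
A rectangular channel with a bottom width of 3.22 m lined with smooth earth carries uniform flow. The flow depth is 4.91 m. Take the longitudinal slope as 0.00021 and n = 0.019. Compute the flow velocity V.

V = 0.867 m/s

Flow area A = b·y = 3.22 × 4.91 = 15.81 m². Wetted perimeter P = b + 2y = 3.22 + 2×4.91 = 13.04 m.
Hydraulic radius R = A/P = 15.81/13.04 = 1.212 m.
From Manning's equation, V = (1/n) R^(2/3) S^(1/2) = (1/0.019) × 1.212^(2/3) × 0.00021^(1/2) = 0.867 m/s.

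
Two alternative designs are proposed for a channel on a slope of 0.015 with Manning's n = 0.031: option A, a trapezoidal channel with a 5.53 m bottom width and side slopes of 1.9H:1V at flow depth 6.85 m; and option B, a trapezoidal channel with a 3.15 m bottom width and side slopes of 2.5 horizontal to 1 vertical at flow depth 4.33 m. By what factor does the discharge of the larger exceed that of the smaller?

Channel A: With bottom width b = 5.53 m and side slope z = 1.9: A = (b + zy)y = (5.53 + 1.9×6.85)×6.85 = 127 m²; P = b + 2y√(1+z²) = 5.53 + 2×6.85×2.147 = 34.95 m. Hydraulic radius R = A/P = 127/34.95 = 3.635 m. Q_A = (1/0.031)·127·3.635^(2/3)·√0.015 = 1187 m³/s.
Channel B: With bottom width b = 3.15 m and side slope z = 2.5: A = (b + zy)y = (3.15 + 2.5×4.33)×4.33 = 60.51 m²; P = b + 2y√(1+z²) = 3.15 + 2×4.33×2.693 = 26.47 m. Hydraulic radius R = A/P = 60.51/26.47 = 2.286 m. Q_B = (1/0.031)·60.51·2.286^(2/3)·√0.015 = 414.9 m³/s.
The larger discharge is 1187 m³/s and the smaller is 414.9 m³/s; the ratio is 2.86.

2.86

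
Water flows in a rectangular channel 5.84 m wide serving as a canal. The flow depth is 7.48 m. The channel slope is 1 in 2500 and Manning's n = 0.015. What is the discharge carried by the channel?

Q = 95.5 m³/s

Flow area A = b·y = 5.84 × 7.48 = 43.68 m². Wetted perimeter P = b + 2y = 5.84 + 2×7.48 = 20.8 m.
Hydraulic radius R = A/P = 43.68/20.8 = 2.1 m.
Manning's equation: Q = (1/n) A R^(2/3) S^(1/2) = (1/0.015) × 43.68 × 2.1^(2/3) × 0.0004^(1/2) = 95.5 m³/s.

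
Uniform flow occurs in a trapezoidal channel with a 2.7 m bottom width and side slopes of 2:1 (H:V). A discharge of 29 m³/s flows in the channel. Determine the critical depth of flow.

y_c = 1.57 m

At critical depth, Q² T / (g A³) = 1, i.e. A³/T = Q²/g = 29²/9.81 = 85.73.
Trying y = 1.86 m: A³/T = 167.9 — too large.
Trying y = 1.31 m: A³/T = 42.63 — too small.
Trying y = 1.57 m: A³/T = 85.83 — ≈ 85.73.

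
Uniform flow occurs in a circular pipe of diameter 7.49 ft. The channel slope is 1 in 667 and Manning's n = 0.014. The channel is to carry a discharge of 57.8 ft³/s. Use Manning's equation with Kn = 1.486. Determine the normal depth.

y_n = 2.33 ft

Manning's equation rearranged: A R^(2/3) = nQ / (1.486·√S) = 0.014 × 57.8 / (1.486 × √0.001499) = 14.06.
At y = 2.63 ft: A R^(2/3) = 17.71 — too large.
At y = 2.33 ft: A R^(2/3) = 14.06 — close enough.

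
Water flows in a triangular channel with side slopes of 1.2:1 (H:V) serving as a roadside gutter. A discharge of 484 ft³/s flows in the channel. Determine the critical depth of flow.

At critical depth, Q² T / (g A³) = 1, i.e. A³/T = Q²/g = 484²/32.2 = 7275.
Trying y = 7.33 ft: A³/T = 15240 — too large.
Trying y = 5.24 ft: A³/T = 2844 — too small.
Trying y = 6.32 ft: A³/T = 7260 — matches.

y_c = 6.32 ft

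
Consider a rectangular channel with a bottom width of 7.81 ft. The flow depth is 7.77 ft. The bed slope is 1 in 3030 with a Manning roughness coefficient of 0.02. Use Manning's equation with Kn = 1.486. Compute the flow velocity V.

Flow area A = b·y = 7.81 × 7.77 = 60.68 ft². Wetted perimeter P = b + 2y = 7.81 + 2×7.77 = 23.35 ft.
Hydraulic radius R = A/P = 60.68/23.35 = 2.599 ft.
From Manning's equation, V = (1.486/n) R^(2/3) S^(1/2) = (1.486/0.02) × 2.599^(2/3) × 0.00033^(1/2) = 2.55 ft/s.

V = 2.55 ft/s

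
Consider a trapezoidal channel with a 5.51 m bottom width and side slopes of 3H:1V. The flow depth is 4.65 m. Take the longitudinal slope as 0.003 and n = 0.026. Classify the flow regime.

subcritical

With bottom width b = 5.51 m and side slope z = 3: A = (b + zy)y = (5.51 + 3×4.65)×4.65 = 90.49 m²; P = b + 2y√(1+z²) = 5.51 + 2×4.65×3.162 = 34.92 m.
Hydraulic radius R = A/P = 90.49/34.92 = 2.591 m.
V = (1/n) R^(2/3) √S = (1/0.026) × 2.591^(2/3) × √0.003 = 3.974 m/s. Hydraulic depth D_h = A/T = 90.49/33.41 = 2.708 m.
Froude number Fr = V/√(g·D_h) = 3.974/√(9.81×2.708) = 0.771, which is less than 1, so the flow is subcritical.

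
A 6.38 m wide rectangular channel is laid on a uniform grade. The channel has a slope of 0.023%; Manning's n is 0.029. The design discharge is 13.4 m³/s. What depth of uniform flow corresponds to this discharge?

y_n = 3 m

Manning's equation rearranged: A R^(2/3) = nQ / (1·√S) = 0.029 × 13.4 / (√0.00023) = 25.62.
At y = 3.84 m: A R^(2/3) = 35.48 — high.
At y = 2.34 m: A R^(2/3) = 18.23 — low.
At y = 3 m: A R^(2/3) = 25.59 — matches.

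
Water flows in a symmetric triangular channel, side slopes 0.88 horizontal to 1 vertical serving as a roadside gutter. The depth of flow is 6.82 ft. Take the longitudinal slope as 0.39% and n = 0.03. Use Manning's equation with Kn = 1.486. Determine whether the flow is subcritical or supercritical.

For a triangular section with side slope z = 0.88: A = zy² = 0.88×6.82² = 40.93 ft²; P = 2y√(1+z²) = 2×6.82×1.332 = 18.17 ft.
Hydraulic radius R = A/P = 40.93/18.17 = 2.253 ft.
V = (1.486/n) R^(2/3) √S = (1.486/0.03) × 2.253^(2/3) × √0.0039 = 5.316 ft/s. Hydraulic depth D_h = A/T = 40.93/12 = 3.41 ft.
Froude number Fr = V/√(g·D_h) = 5.316/√(32.2×3.41) = 0.507, which is less than 1, so the flow is subcritical.

subcritical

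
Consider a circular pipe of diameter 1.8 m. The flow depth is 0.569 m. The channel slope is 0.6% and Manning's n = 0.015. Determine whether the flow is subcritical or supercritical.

supercritical

For a circular section of diameter D = 1.8 m at depth y = 0.569 m, the central angle is θ = 2 arccos(1 − 2y/D) = 2.388 rad. Then A = (D²/8)(θ − sin θ) = 0.6903 m² and P = Dθ/2 = 2.15 m.
Hydraulic radius R = A/P = 0.6903/2.15 = 0.3211 m.
V = (1/n) R^(2/3) √S = (1/0.015) × 0.3211^(2/3) × √0.006 = 2.422 m/s. Hydraulic depth D_h = A/T = 0.6903/1.674 = 0.4124 m.
Froude number Fr = V/√(g·D_h) = 2.422/√(9.81×0.4124) = 1.2, which is greater than 1, so the flow is supercritical.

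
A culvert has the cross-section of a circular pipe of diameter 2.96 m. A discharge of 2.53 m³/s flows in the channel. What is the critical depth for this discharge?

At critical depth, Q² T / (g A³) = 1, i.e. A³/T = Q²/g = 2.53²/9.81 = 0.6525.
At y = 0.533 m: A³/T = 0.2631 — too small.
At y = 0.834 m: A³/T = 1.512 — too large.
At y = 0.672 m: A³/T = 0.6521 — ≈ 0.6525.

y_c = 0.672 m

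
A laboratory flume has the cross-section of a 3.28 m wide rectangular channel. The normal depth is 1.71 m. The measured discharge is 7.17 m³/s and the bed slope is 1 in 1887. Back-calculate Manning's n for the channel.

n = 0.016

Flow area A = b·y = 3.28 × 1.71 = 5.609 m². Wetted perimeter P = b + 2y = 3.28 + 2×1.71 = 6.7 m.
Hydraulic radius R = A/P = 5.609/6.7 = 0.8371 m.
Rearranging Manning's equation: n = (1/Q) A R^(2/3) S^(1/2) = (1/7.17) × 5.609 × 0.8371^(2/3) × √0.0005299 = 0.016.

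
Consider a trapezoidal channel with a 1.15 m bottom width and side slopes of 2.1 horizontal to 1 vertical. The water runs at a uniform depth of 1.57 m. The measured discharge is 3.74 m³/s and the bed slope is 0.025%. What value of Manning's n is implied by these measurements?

n = 0.026

With bottom width b = 1.15 m and side slope z = 2.1: A = (b + zy)y = (1.15 + 2.1×1.57)×1.57 = 6.982 m²; P = b + 2y√(1+z²) = 1.15 + 2×1.57×2.326 = 8.453 m.
Hydraulic radius R = A/P = 6.982/8.453 = 0.8259 m.
Rearranging Manning's equation: n = (1/Q) A R^(2/3) S^(1/2) = (1/3.74) × 6.982 × 0.8259^(2/3) × √0.00025 = 0.026.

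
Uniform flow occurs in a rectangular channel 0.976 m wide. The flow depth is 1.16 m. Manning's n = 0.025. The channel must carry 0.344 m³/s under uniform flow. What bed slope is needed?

Flow area A = b·y = 0.976 × 1.16 = 1.132 m². Wetted perimeter P = b + 2y = 0.976 + 2×1.16 = 3.296 m.
Hydraulic radius R = A/P = 1.132/3.296 = 0.3435 m.
From Manning's equation, S = [nQ / (1 A R^(2/3))]² = [0.025 × 0.344 / (1 × 1.132 × 0.3435^(2/3))]² = 0.00024.

S = 0.00024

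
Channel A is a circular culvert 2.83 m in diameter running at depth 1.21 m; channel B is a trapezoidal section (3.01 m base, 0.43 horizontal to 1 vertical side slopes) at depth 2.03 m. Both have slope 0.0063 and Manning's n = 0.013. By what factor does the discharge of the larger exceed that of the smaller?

Channel A: For a circular section of diameter D = 2.83 m at depth y = 1.21 m, the central angle is θ = 2 arccos(1 − 2y/D) = 2.851 rad. Then A = (D²/8)(θ − sin θ) = 2.567 m² and P = Dθ/2 = 4.034 m. Hydraulic radius R = A/P = 2.567/4.034 = 0.6363 m. Q_A = (1/0.013)·2.567·0.6363^(2/3)·√0.0063 = 11.6 m³/s.
Channel B: With bottom width b = 3.01 m and side slope z = 0.43: A = (b + zy)y = (3.01 + 0.43×2.03)×2.03 = 7.882 m²; P = b + 2y√(1+z²) = 3.01 + 2×2.03×1.089 = 7.429 m. Hydraulic radius R = A/P = 7.882/7.429 = 1.061 m. Q_B = (1/0.013)·7.882·1.061^(2/3)·√0.0063 = 50.06 m³/s.
The larger discharge is 50.06 m³/s and the smaller is 11.6 m³/s; the ratio is 4.32.

4.32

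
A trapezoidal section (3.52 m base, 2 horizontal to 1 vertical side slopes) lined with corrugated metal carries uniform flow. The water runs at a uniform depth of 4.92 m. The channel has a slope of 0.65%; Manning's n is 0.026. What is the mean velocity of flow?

V = 5.83 m/s

With bottom width b = 3.52 m and side slope z = 2: A = (b + zy)y = (3.52 + 2×4.92)×4.92 = 65.73 m²; P = b + 2y√(1+z²) = 3.52 + 2×4.92×2.236 = 25.52 m.
Hydraulic radius R = A/P = 65.73/25.52 = 2.575 m.
From Manning's equation, V = (1/n) R^(2/3) S^(1/2) = (1/0.026) × 2.575^(2/3) × 0.0065^(1/2) = 5.83 m/s.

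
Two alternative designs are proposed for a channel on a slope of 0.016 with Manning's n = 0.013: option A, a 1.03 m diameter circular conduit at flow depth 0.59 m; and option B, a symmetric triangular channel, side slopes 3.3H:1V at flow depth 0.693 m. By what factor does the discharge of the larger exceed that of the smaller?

3.6

Channel A: For a circular section of diameter D = 1.03 m at depth y = 0.59 m, the central angle is θ = 2 arccos(1 − 2y/D) = 3.434 rad. Then A = (D²/8)(θ − sin θ) = 0.4936 m² and P = Dθ/2 = 1.768 m. Hydraulic radius R = A/P = 0.4936/1.768 = 0.2791 m. Q_A = (1/0.013)·0.4936·0.2791^(2/3)·√0.016 = 2.051 m³/s.
Channel B: For a triangular section with side slope z = 3.3: A = zy² = 3.3×0.693² = 1.585 m²; P = 2y√(1+z²) = 2×0.693×3.448 = 4.779 m. Hydraulic radius R = A/P = 1.585/4.779 = 0.3316 m. Q_B = (1/0.013)·1.585·0.3316^(2/3)·√0.016 = 7.388 m³/s.
The larger discharge is 7.388 m³/s and the smaller is 2.051 m³/s; the ratio is 3.6.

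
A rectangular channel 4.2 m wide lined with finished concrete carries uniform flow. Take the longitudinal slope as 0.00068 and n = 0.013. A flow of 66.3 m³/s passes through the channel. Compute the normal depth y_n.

y_n = 5.88 m

Manning's equation rearranged: A R^(2/3) = nQ / (1·√S) = 0.013 × 66.3 / (√0.00068) = 33.05.
Trying y = 4.5 m: A R^(2/3) = 24.01 — short.
Trying y = 7.03 m: A R^(2/3) = 40.68 — over.
Trying y = 5.88 m: A R^(2/3) = 33.04 — ≈ 33.05.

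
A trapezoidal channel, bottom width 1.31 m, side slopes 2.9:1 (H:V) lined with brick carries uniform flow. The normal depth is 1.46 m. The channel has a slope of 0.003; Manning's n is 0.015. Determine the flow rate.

Q = 25.2 m³/s

With bottom width b = 1.31 m and side slope z = 2.9: A = (b + zy)y = (1.31 + 2.9×1.46)×1.46 = 8.094 m²; P = b + 2y√(1+z²) = 1.31 + 2×1.46×3.068 = 10.27 m.
Hydraulic radius R = A/P = 8.094/10.27 = 0.7884 m.
Manning's equation: Q = (1/n) A R^(2/3) S^(1/2) = (1/0.015) × 8.094 × 0.7884^(2/3) × 0.003^(1/2) = 25.2 m³/s.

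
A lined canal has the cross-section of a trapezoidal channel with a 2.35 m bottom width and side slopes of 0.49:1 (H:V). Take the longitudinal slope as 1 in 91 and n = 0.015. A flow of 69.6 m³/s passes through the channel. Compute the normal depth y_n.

Manning's equation rearranged: A R^(2/3) = nQ / (1·√S) = 0.015 × 69.6 / (√0.01099) = 9.959.
Trying y = 3.23 m: A R^(2/3) = 15.37 — over.
Trying y = 2.14 m: A R^(2/3) = 7.379 — short.
Trying y = 2.54 m: A R^(2/3) = 9.965 — matches.

y_n = 2.54 m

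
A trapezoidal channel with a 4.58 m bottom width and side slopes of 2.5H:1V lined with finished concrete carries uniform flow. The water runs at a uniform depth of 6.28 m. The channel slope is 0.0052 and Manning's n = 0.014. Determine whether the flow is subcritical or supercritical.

With bottom width b = 4.58 m and side slope z = 2.5: A = (b + zy)y = (4.58 + 2.5×6.28)×6.28 = 127.4 m²; P = b + 2y√(1+z²) = 4.58 + 2×6.28×2.693 = 38.4 m.
Hydraulic radius R = A/P = 127.4/38.4 = 3.317 m.
V = (1/n) R^(2/3) √S = (1/0.014) × 3.317^(2/3) × √0.0052 = 11.46 m/s. Hydraulic depth D_h = A/T = 127.4/35.98 = 3.54 m.
Froude number Fr = V/√(g·D_h) = 11.46/√(9.81×3.54) = 1.94, which is greater than 1, so the flow is supercritical.

supercritical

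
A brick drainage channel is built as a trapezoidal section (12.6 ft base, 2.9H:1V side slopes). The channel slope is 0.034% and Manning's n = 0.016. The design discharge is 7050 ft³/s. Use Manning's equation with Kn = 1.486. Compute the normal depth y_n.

Manning's equation rearranged: A R^(2/3) = nQ / (1.486·√S) = 0.016 × 7050 / (1.486 × √0.00034) = 4117.
Trying y = 14.3 ft: A R^(2/3) = 3017 — low.
Trying y = 19.7 ft: A R^(2/3) = 6500 — high.
Trying y = 16.3 ft: A R^(2/3) = 4117 — close enough.

y_n = 16.3 ft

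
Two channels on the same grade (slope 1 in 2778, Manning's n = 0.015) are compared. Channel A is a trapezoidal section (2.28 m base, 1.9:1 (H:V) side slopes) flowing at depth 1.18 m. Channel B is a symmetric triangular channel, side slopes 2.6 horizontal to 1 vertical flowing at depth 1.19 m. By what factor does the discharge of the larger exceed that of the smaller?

Channel A: With bottom width b = 2.28 m and side slope z = 1.9: A = (b + zy)y = (2.28 + 1.9×1.18)×1.18 = 5.336 m²; P = b + 2y√(1+z²) = 2.28 + 2×1.18×2.147 = 7.347 m. Hydraulic radius R = A/P = 5.336/7.347 = 0.7263 m. Q_A = (1/0.015)·5.336·0.7263^(2/3)·√0.00036 = 5.453 m³/s.
Channel B: For a triangular section with side slope z = 2.6: A = zy² = 2.6×1.19² = 3.682 m²; P = 2y√(1+z²) = 2×1.19×2.786 = 6.63 m. Hydraulic radius R = A/P = 3.682/6.63 = 0.5553 m. Q_B = (1/0.015)·3.682·0.5553^(2/3)·√0.00036 = 3.146 m³/s.
The larger discharge is 5.453 m³/s and the smaller is 3.146 m³/s; the ratio is 1.73.

1.73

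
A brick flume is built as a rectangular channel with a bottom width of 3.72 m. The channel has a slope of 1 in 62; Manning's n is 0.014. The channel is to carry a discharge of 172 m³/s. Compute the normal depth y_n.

Manning's equation rearranged: A R^(2/3) = nQ / (1·√S) = 0.014 × 172 / (√0.01613) = 18.96.
At y = 2.98 m: A R^(2/3) = 12.13 — too small.
At y = 5.14 m: A R^(2/3) = 23.54 — too large.
At y = 4.29 m: A R^(2/3) = 18.98 — ≈ 18.96.

y_n = 4.29 m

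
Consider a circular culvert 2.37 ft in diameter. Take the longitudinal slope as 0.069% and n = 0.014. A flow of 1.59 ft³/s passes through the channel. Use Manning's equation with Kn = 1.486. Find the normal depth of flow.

y_n = 0.687 ft

Manning's equation rearranged: A R^(2/3) = nQ / (1.486·√S) = 0.014 × 1.59 / (1.486 × √0.00069) = 0.5703.
Trying y = 0.786 ft: A R^(2/3) = 0.7389 — over.
Trying y = 0.549 ft: A R^(2/3) = 0.3663 — short.
Trying y = 0.687 ft: A R^(2/3) = 0.5701 — matches.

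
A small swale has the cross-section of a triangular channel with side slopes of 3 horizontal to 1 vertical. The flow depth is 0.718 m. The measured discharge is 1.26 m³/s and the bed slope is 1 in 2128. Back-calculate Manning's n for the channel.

For a triangular section with side slope z = 3: A = zy² = 3×0.718² = 1.547 m²; P = 2y√(1+z²) = 2×0.718×3.162 = 4.541 m.
Hydraulic radius R = A/P = 1.547/4.541 = 0.3406 m.
Rearranging Manning's equation: n = (1/Q) A R^(2/3) S^(1/2) = (1/1.26) × 1.547 × 0.3406^(2/3) × √0.0004699 = 0.013.

n = 0.013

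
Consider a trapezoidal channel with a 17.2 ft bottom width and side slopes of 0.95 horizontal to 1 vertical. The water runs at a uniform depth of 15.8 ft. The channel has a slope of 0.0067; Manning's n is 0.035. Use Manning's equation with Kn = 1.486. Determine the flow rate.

With bottom width b = 17.2 ft and side slope z = 0.95: A = (b + zy)y = (17.2 + 0.95×15.8)×15.8 = 508.9 ft²; P = b + 2y√(1+z²) = 17.2 + 2×15.8×1.379 = 60.79 ft.
Hydraulic radius R = A/P = 508.9/60.79 = 8.372 ft.
Manning's equation: Q = (1.486/n) A R^(2/3) S^(1/2) = (1.486/0.035) × 508.9 × 8.372^(2/3) × 0.0067^(1/2) = 7290 ft³/s.

Q = 7290 ft³/s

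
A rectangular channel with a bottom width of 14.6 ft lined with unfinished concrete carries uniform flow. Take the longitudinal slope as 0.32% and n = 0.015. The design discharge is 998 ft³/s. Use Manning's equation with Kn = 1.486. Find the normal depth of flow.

y_n = 5.64 ft

Manning's equation rearranged: A R^(2/3) = nQ / (1.486·√S) = 0.015 × 998 / (1.486 × √0.0032) = 178.1.
At y = 4.19 ft: A R^(2/3) = 117.5 — short.
At y = 5.64 ft: A R^(2/3) = 178.1 — ≈ 178.1.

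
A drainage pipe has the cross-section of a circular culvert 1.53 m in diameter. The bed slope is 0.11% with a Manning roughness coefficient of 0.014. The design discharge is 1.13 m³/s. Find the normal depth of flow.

Manning's equation rearranged: A R^(2/3) = nQ / (1·√S) = 0.014 × 1.13 / (√0.0011) = 0.477.
At y = 0.545 m: A R^(2/3) = 0.2633 — too small.
At y = 0.882 m: A R^(2/3) = 0.6117 — too large.
At y = 0.758 m: A R^(2/3) = 0.4769 — close enough.

y_n = 0.758 m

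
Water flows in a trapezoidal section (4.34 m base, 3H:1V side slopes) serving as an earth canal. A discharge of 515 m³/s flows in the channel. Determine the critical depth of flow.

y_c = 5.03 m

At critical depth, Q² T / (g A³) = 1, i.e. A³/T = Q²/g = 515²/9.81 = 27040.
Trying y = 4.3 m: A³/T = 13520 — low.
Trying y = 5.62 m: A³/T = 44440 — high.
Trying y = 5.03 m: A³/T = 27040 — ≈ 27040.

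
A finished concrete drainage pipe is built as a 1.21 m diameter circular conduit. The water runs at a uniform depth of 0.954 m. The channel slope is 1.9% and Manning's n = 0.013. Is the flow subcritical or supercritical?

supercritical

For a circular section of diameter D = 1.21 m at depth y = 0.954 m, the central angle is θ = 2 arccos(1 − 2y/D) = 4.371 rad. Then A = (D²/8)(θ − sin θ) = 0.9725 m² and P = Dθ/2 = 2.645 m.
Hydraulic radius R = A/P = 0.9725/2.645 = 0.3677 m.
V = (1/n) R^(2/3) √S = (1/0.013) × 0.3677^(2/3) × √0.019 = 5.442 m/s. Hydraulic depth D_h = A/T = 0.9725/0.9884 = 0.9839 m.
Froude number Fr = V/√(g·D_h) = 5.442/√(9.81×0.9839) = 1.75, which is greater than 1, so the flow is supercritical.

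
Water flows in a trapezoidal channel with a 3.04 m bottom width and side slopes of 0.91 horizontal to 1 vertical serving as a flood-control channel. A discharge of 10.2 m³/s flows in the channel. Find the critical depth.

At critical depth, Q² T / (g A³) = 1, i.e. A³/T = Q²/g = 10.2²/9.81 = 10.61.
At y = 0.824 m: A³/T = 6.708 — low.
At y = 1.16 m: A³/T = 20.82 — high.
At y = 0.947 m: A³/T = 10.59 — matches.

y_c = 0.947 m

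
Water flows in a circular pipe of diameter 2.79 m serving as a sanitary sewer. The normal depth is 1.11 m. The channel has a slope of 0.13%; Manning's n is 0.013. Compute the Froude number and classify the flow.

subcritical

For a circular section of diameter D = 2.79 m at depth y = 1.11 m, the central angle is θ = 2 arccos(1 − 2y/D) = 2.73 rad. Then A = (D²/8)(θ − sin θ) = 2.267 m² and P = Dθ/2 = 3.808 m.
Hydraulic radius R = A/P = 2.267/3.808 = 0.5953 m.
V = (1/n) R^(2/3) √S = (1/0.013) × 0.5953^(2/3) × √0.0013 = 1.963 m/s. Hydraulic depth D_h = A/T = 2.267/2.731 = 0.8301 m.
Froude number Fr = V/√(g·D_h) = 1.963/√(9.81×0.8301) = 0.688, which is less than 1, so the flow is subcritical.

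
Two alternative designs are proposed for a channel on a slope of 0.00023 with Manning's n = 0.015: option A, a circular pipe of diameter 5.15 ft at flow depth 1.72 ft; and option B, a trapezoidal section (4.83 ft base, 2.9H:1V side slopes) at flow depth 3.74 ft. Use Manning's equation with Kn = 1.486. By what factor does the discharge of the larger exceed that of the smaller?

Channel A: For a circular section of diameter D = 5.15 ft at depth y = 1.72 ft, the central angle is θ = 2 arccos(1 − 2y/D) = 2.465 rad. Then A = (D²/8)(θ − sin θ) = 6.094 ft² and P = Dθ/2 = 6.347 ft. Hydraulic radius R = A/P = 6.094/6.347 = 0.9603 ft. Q_A = (1.486/0.015)·6.094·0.9603^(2/3)·√0.00023 = 8.912 ft³/s.
Channel B: With bottom width b = 4.83 ft and side slope z = 2.9: A = (b + zy)y = (4.83 + 2.9×3.74)×3.74 = 58.63 ft²; P = b + 2y√(1+z²) = 4.83 + 2×3.74×3.068 = 27.78 ft. Hydraulic radius R = A/P = 58.63/27.78 = 2.111 ft. Q_B = (1.486/0.015)·58.63·2.111^(2/3)·√0.00023 = 144.9 ft³/s.
The larger discharge is 144.9 ft³/s and the smaller is 8.912 ft³/s; the ratio is 16.3.

16.3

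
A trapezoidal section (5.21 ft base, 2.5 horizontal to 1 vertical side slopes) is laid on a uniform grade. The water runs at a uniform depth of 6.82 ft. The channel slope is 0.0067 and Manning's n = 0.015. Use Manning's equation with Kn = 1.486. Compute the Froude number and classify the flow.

With bottom width b = 5.21 ft and side slope z = 2.5: A = (b + zy)y = (5.21 + 2.5×6.82)×6.82 = 151.8 ft²; P = b + 2y√(1+z²) = 5.21 + 2×6.82×2.693 = 41.94 ft.
Hydraulic radius R = A/P = 151.8/41.94 = 3.62 ft.
V = (1.486/n) R^(2/3) √S = (1.486/0.015) × 3.62^(2/3) × √0.0067 = 19.12 ft/s. Hydraulic depth D_h = A/T = 151.8/39.31 = 3.862 ft.
Froude number Fr = V/√(g·D_h) = 19.12/√(32.2×3.862) = 1.71, which is greater than 1, so the flow is supercritical.

supercritical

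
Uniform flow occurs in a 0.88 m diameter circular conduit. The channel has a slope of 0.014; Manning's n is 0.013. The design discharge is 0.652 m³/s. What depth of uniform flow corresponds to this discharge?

Manning's equation rearranged: A R^(2/3) = nQ / (1·√S) = 0.013 × 0.652 / (√0.014) = 0.07164.
Try y = 0.266 m: A R^(2/3) = 0.04404 — low.
Try y = 0.405 m: A R^(2/3) = 0.09605 — high.
Try y = 0.344 m: A R^(2/3) = 0.07161 — ≈ 0.07164.

y_n = 0.344 m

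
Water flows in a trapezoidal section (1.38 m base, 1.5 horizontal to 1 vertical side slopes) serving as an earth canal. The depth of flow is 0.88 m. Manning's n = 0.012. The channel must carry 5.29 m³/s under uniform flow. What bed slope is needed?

With bottom width b = 1.38 m and side slope z = 1.5: A = (b + zy)y = (1.38 + 1.5×0.88)×0.88 = 2.376 m²; P = b + 2y√(1+z²) = 1.38 + 2×0.88×1.803 = 4.553 m.
Hydraulic radius R = A/P = 2.376/4.553 = 0.5219 m.
From Manning's equation, S = [nQ / (1 A R^(2/3))]² = [0.012 × 5.29 / (1 × 2.376 × 0.5219^(2/3))]² = 0.0017.

S = 0.0017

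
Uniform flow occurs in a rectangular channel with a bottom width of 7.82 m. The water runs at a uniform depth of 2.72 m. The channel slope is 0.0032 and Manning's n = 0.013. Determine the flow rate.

Q = 127 m³/s

Flow area A = b·y = 7.82 × 2.72 = 21.27 m². Wetted perimeter P = b + 2y = 7.82 + 2×2.72 = 13.26 m.
Hydraulic radius R = A/P = 21.27/13.26 = 1.604 m.
Manning's equation: Q = (1/n) A R^(2/3) S^(1/2) = (1/0.013) × 21.27 × 1.604^(2/3) × 0.0032^(1/2) = 127 m³/s.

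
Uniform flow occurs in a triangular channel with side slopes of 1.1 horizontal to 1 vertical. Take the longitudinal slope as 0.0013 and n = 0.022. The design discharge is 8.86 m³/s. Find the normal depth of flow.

y_n = 2.33 m

Manning's equation rearranged: A R^(2/3) = nQ / (1·√S) = 0.022 × 8.86 / (√0.0013) = 5.406.
Try y = 2.76 m: A R^(2/3) = 8.497 — over.
Try y = 1.94 m: A R^(2/3) = 3.319 — short.
Try y = 2.33 m: A R^(2/3) = 5.409 — ≈ 5.406.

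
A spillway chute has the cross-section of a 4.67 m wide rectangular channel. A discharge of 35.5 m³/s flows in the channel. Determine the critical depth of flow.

For a rectangular channel, critical depth y_c = (q²/g)^(1/3) where q = Q/b = 35.5/4.67 = 7.602 m²/s.
So y_c = (7.602²/9.81)^(1/3) = 1.81 m.

y_c = 1.81 m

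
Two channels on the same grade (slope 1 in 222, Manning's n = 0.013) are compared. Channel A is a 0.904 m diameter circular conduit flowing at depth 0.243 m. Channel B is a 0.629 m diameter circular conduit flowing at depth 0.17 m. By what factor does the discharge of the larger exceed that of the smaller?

Channel A: For a circular section of diameter D = 0.904 m at depth y = 0.243 m, the central angle is θ = 2 arccos(1 − 2y/D) = 2.18 rad. Then A = (D²/8)(θ − sin θ) = 0.139 m² and P = Dθ/2 = 0.9855 m. Hydraulic radius R = A/P = 0.139/0.9855 = 0.141 m. Q_A = (1/0.013)·0.139·0.141^(2/3)·√0.004505 = 0.1943 m³/s.
Channel B: For a circular section of diameter D = 0.629 m at depth y = 0.17 m, the central angle is θ = 2 arccos(1 − 2y/D) = 2.187 rad. Then A = (D²/8)(θ − sin θ) = 0.06779 m² and P = Dθ/2 = 0.6878 m. Hydraulic radius R = A/P = 0.06779/0.6878 = 0.09856 m. Q_B = (1/0.013)·0.06779·0.09856^(2/3)·√0.004505 = 0.07467 m³/s.
The larger discharge is 0.1943 m³/s and the smaller is 0.07467 m³/s; the ratio is 2.6.

2.6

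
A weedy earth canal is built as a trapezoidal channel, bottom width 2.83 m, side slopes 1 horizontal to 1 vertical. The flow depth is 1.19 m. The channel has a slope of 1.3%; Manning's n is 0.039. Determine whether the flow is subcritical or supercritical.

subcritical

With bottom width b = 2.83 m and side slope z = 1: A = (b + zy)y = (2.83 + 1×1.19)×1.19 = 4.784 m²; P = b + 2y√(1+z²) = 2.83 + 2×1.19×1.414 = 6.196 m.
Hydraulic radius R = A/P = 4.784/6.196 = 0.7721 m.
V = (1/n) R^(2/3) √S = (1/0.039) × 0.7721^(2/3) × √0.013 = 2.46 m/s. Hydraulic depth D_h = A/T = 4.784/5.21 = 0.9182 m.
Froude number Fr = V/√(g·D_h) = 2.46/√(9.81×0.9182) = 0.82, which is less than 1, so the flow is subcritical.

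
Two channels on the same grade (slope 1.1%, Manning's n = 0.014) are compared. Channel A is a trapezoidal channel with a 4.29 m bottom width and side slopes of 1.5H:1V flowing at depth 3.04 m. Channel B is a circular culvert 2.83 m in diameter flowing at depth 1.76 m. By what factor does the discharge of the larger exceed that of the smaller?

Channel A: With bottom width b = 4.29 m and side slope z = 1.5: A = (b + zy)y = (4.29 + 1.5×3.04)×3.04 = 26.9 m²; P = b + 2y√(1+z²) = 4.29 + 2×3.04×1.803 = 15.25 m. Hydraulic radius R = A/P = 26.9/15.25 = 1.764 m. Q_A = (1/0.014)·26.9·1.764^(2/3)·√0.011 = 294.3 m³/s.
Channel B: For a circular section of diameter D = 2.83 m at depth y = 1.76 m, the central angle is θ = 2 arccos(1 − 2y/D) = 3.634 rad. Then A = (D²/8)(θ − sin θ) = 4.112 m² and P = Dθ/2 = 5.142 m. Hydraulic radius R = A/P = 4.112/5.142 = 0.7996 m. Q_B = (1/0.014)·4.112·0.7996^(2/3)·√0.011 = 26.54 m³/s.
The larger discharge is 294.3 m³/s and the smaller is 26.54 m³/s; the ratio is 11.1.

11.1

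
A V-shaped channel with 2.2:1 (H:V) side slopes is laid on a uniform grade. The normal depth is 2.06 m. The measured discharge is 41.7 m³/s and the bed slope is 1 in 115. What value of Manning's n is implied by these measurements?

n = 0.02

For a triangular section with side slope z = 2.2: A = zy² = 2.2×2.06² = 9.336 m²; P = 2y√(1+z²) = 2×2.06×2.417 = 9.956 m.
Hydraulic radius R = A/P = 9.336/9.956 = 0.9377 m.
Rearranging Manning's equation: n = (1/Q) A R^(2/3) S^(1/2) = (1/41.7) × 9.336 × 0.9377^(2/3) × √0.008696 = 0.02.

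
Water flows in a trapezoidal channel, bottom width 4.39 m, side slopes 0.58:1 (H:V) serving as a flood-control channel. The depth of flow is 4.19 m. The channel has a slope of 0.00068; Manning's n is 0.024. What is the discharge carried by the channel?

With bottom width b = 4.39 m and side slope z = 0.58: A = (b + zy)y = (4.39 + 0.58×4.19)×4.19 = 28.58 m²; P = b + 2y√(1+z²) = 4.39 + 2×4.19×1.156 = 14.08 m.
Hydraulic radius R = A/P = 28.58/14.08 = 2.03 m.
Manning's equation: Q = (1/n) A R^(2/3) S^(1/2) = (1/0.024) × 28.58 × 2.03^(2/3) × 0.00068^(1/2) = 49.8 m³/s.

Q = 49.8 m³/s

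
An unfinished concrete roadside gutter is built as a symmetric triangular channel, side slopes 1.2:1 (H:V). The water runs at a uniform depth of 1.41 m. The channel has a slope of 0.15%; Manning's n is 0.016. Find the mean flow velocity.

For a triangular section with side slope z = 1.2: A = zy² = 1.2×1.41² = 2.386 m²; P = 2y√(1+z²) = 2×1.41×1.562 = 4.405 m.
Hydraulic radius R = A/P = 2.386/4.405 = 0.5416 m.
From Manning's equation, V = (1/n) R^(2/3) S^(1/2) = (1/0.016) × 0.5416^(2/3) × 0.0015^(1/2) = 1.61 m/s.

V = 1.61 m/s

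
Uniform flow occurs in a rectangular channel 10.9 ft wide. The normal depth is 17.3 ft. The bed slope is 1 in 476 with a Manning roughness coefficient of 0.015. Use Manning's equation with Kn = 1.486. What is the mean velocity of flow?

V = 11.7 ft/s

Flow area A = b·y = 10.9 × 17.3 = 188.6 ft². Wetted perimeter P = b + 2y = 10.9 + 2×17.3 = 45.5 ft.
Hydraulic radius R = A/P = 188.6/45.5 = 4.144 ft.
From Manning's equation, V = (1.486/n) R^(2/3) S^(1/2) = (1.486/0.015) × 4.144^(2/3) × 0.002101^(1/2) = 11.7 ft/s.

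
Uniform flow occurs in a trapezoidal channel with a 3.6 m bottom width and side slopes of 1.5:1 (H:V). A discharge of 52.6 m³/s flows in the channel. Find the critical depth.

y_c = 2.09 m

At critical depth, Q² T / (g A³) = 1, i.e. A³/T = Q²/g = 52.6²/9.81 = 282.
Trying y = 1.43 m: A³/T = 70.28 — low.
Trying y = 2.43 m: A³/T = 501.1 — high.
Trying y = 2.09 m: A³/T = 282.6 — ≈ 282.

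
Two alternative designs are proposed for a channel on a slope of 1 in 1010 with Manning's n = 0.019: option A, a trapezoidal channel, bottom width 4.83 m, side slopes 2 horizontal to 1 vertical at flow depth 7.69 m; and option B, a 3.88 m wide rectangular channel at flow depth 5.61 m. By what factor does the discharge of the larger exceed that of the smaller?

Channel A: With bottom width b = 4.83 m and side slope z = 2: A = (b + zy)y = (4.83 + 2×7.69)×7.69 = 155.4 m²; P = b + 2y√(1+z²) = 4.83 + 2×7.69×2.236 = 39.22 m. Hydraulic radius R = A/P = 155.4/39.22 = 3.963 m. Q_A = (1/0.019)·155.4·3.963^(2/3)·√0.0009901 = 644.5 m³/s.
Channel B: Flow area A = b·y = 3.88 × 5.61 = 21.77 m². Wetted perimeter P = b + 2y = 3.88 + 2×5.61 = 15.1 m. Hydraulic radius R = A/P = 21.77/15.1 = 1.442 m. Q_B = (1/0.019)·21.77·1.442^(2/3)·√0.0009901 = 46 m³/s.
The larger discharge is 644.5 m³/s and the smaller is 46 m³/s; the ratio is 14.

14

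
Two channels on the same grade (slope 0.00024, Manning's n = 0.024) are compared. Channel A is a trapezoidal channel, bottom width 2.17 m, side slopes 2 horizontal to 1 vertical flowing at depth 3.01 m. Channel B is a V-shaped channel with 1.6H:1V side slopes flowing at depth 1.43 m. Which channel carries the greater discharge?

channel A

Channel A: With bottom width b = 2.17 m and side slope z = 2: A = (b + zy)y = (2.17 + 2×3.01)×3.01 = 24.65 m²; P = b + 2y√(1+z²) = 2.17 + 2×3.01×2.236 = 15.63 m. Hydraulic radius R = A/P = 24.65/15.63 = 1.577 m. Q_A = (1/0.024)·24.65·1.577^(2/3)·√0.00024 = 21.56 m³/s.
Channel B: For a triangular section with side slope z = 1.6: A = zy² = 1.6×1.43² = 3.272 m²; P = 2y√(1+z²) = 2×1.43×1.887 = 5.396 m. Hydraulic radius R = A/P = 3.272/5.396 = 0.6063 m. Q_B = (1/0.024)·3.272·0.6063^(2/3)·√0.00024 = 1.513 m³/s.
Q_A = 21.56 m³/s vs Q_B = 1.513 m³/s, so channel A carries more.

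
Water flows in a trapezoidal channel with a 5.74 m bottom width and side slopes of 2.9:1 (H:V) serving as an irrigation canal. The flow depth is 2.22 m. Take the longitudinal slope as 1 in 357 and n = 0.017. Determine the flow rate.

With bottom width b = 5.74 m and side slope z = 2.9: A = (b + zy)y = (5.74 + 2.9×2.22)×2.22 = 27.04 m²; P = b + 2y√(1+z²) = 5.74 + 2×2.22×3.068 = 19.36 m.
Hydraulic radius R = A/P = 27.04/19.36 = 1.396 m.
Manning's equation: Q = (1/n) A R^(2/3) S^(1/2) = (1/0.017) × 27.04 × 1.396^(2/3) × 0.002801^(1/2) = 105 m³/s.

Q = 105 m³/s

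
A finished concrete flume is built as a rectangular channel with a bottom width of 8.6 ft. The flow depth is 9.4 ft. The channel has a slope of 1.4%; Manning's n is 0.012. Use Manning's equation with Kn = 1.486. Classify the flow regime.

supercritical

Flow area A = b·y = 8.6 × 9.4 = 80.84 ft². Wetted perimeter P = b + 2y = 8.6 + 2×9.4 = 27.4 ft.
Hydraulic radius R = A/P = 80.84/27.4 = 2.95 ft.
V = (1.486/n) R^(2/3) √S = (1.486/0.012) × 2.95^(2/3) × √0.014 = 30.14 ft/s. Hydraulic depth D_h = A/T = 80.84/8.6 = 9.4 ft.
Froude number Fr = V/√(g·D_h) = 30.14/√(32.2×9.4) = 1.73, which is greater than 1, so the flow is supercritical.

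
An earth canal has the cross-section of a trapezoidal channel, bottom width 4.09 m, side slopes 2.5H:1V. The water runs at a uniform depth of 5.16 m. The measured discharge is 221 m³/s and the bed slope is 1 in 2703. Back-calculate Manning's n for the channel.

With bottom width b = 4.09 m and side slope z = 2.5: A = (b + zy)y = (4.09 + 2.5×5.16)×5.16 = 87.67 m²; P = b + 2y√(1+z²) = 4.09 + 2×5.16×2.693 = 31.88 m.
Hydraulic radius R = A/P = 87.67/31.88 = 2.75 m.
Rearranging Manning's equation: n = (1/Q) A R^(2/3) S^(1/2) = (1/221) × 87.67 × 2.75^(2/3) × √0.00037 = 0.015.

n = 0.015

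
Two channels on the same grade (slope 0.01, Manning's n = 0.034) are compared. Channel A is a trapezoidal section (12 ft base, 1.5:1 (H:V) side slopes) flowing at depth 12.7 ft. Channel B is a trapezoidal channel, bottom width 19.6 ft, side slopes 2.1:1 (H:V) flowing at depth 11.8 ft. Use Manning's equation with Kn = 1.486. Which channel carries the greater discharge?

channel B

Channel A: With bottom width b = 12 ft and side slope z = 1.5: A = (b + zy)y = (12 + 1.5×12.7)×12.7 = 394.3 ft²; P = b + 2y√(1+z²) = 12 + 2×12.7×1.803 = 57.79 ft. Hydraulic radius R = A/P = 394.3/57.79 = 6.824 ft. Q_A = (1.486/0.034)·394.3·6.824^(2/3)·√0.01 = 6200 ft³/s.
Channel B: With bottom width b = 19.6 ft and side slope z = 2.1: A = (b + zy)y = (19.6 + 2.1×11.8)×11.8 = 523.7 ft²; P = b + 2y√(1+z²) = 19.6 + 2×11.8×2.326 = 74.49 ft. Hydraulic radius R = A/P = 523.7/74.49 = 7.03 ft. Q_B = (1.486/0.034)·523.7·7.03^(2/3)·√0.01 = 8399 ft³/s.
Q_A = 6200 ft³/s vs Q_B = 8399 ft³/s, so channel B carries more.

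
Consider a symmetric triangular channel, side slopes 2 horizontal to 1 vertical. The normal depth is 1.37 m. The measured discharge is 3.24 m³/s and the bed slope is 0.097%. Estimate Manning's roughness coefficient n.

n = 0.026

For a triangular section with side slope z = 2: A = zy² = 2×1.37² = 3.754 m²; P = 2y√(1+z²) = 2×1.37×2.236 = 6.127 m.
Hydraulic radius R = A/P = 3.754/6.127 = 0.6127 m.
Rearranging Manning's equation: n = (1/Q) A R^(2/3) S^(1/2) = (1/3.24) × 3.754 × 0.6127^(2/3) × √0.00097 = 0.026.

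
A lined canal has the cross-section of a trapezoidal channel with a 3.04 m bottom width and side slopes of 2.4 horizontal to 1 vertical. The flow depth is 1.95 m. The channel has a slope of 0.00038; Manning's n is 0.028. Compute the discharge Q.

With bottom width b = 3.04 m and side slope z = 2.4: A = (b + zy)y = (3.04 + 2.4×1.95)×1.95 = 15.05 m²; P = b + 2y√(1+z²) = 3.04 + 2×1.95×2.6 = 13.18 m.
Hydraulic radius R = A/P = 15.05/13.18 = 1.142 m.
Manning's equation: Q = (1/n) A R^(2/3) S^(1/2) = (1/0.028) × 15.05 × 1.142^(2/3) × 0.00038^(1/2) = 11.5 m³/s.

Q = 11.5 m³/s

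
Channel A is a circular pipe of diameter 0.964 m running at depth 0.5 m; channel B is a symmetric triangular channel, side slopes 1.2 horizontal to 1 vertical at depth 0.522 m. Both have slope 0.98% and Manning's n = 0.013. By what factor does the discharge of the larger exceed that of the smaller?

Channel A: For a circular section of diameter D = 0.964 m at depth y = 0.5 m, the central angle is θ = 2 arccos(1 − 2y/D) = 3.216 rad. Then A = (D²/8)(θ − sin θ) = 0.3823 m² and P = Dθ/2 = 1.55 m. Hydraulic radius R = A/P = 0.3823/1.55 = 0.2466 m. Q_A = (1/0.013)·0.3823·0.2466^(2/3)·√0.0098 = 1.145 m³/s.
Channel B: For a triangular section with side slope z = 1.2: A = zy² = 1.2×0.522² = 0.327 m²; P = 2y√(1+z²) = 2×0.522×1.562 = 1.631 m. Hydraulic radius R = A/P = 0.327/1.631 = 0.2005 m. Q_B = (1/0.013)·0.327·0.2005^(2/3)·√0.0098 = 0.853 m³/s.
The larger discharge is 1.145 m³/s and the smaller is 0.853 m³/s; the ratio is 1.34.

1.34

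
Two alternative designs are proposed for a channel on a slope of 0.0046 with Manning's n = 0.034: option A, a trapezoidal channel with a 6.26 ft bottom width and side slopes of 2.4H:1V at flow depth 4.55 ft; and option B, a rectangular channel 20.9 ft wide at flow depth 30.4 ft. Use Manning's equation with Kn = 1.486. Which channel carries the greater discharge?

channel B

Channel A: With bottom width b = 6.26 ft and side slope z = 2.4: A = (b + zy)y = (6.26 + 2.4×4.55)×4.55 = 78.17 ft²; P = b + 2y√(1+z²) = 6.26 + 2×4.55×2.6 = 29.92 ft. Hydraulic radius R = A/P = 78.17/29.92 = 2.613 ft. Q_A = (1.486/0.034)·78.17·2.613^(2/3)·√0.0046 = 439.5 ft³/s.
Channel B: Flow area A = b·y = 20.9 × 30.4 = 635.4 ft². Wetted perimeter P = b + 2y = 20.9 + 2×30.4 = 81.7 ft. Hydraulic radius R = A/P = 635.4/81.7 = 7.777 ft. Q_B = (1.486/0.034)·635.4·7.777^(2/3)·√0.0046 = 7393 ft³/s.
Q_A = 439.5 ft³/s vs Q_B = 7393 ft³/s, so channel B carries more.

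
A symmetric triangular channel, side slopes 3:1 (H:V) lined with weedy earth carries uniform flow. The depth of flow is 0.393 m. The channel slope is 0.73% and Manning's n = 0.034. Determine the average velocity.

For a triangular section with side slope z = 3: A = zy² = 3×0.393² = 0.4633 m²; P = 2y√(1+z²) = 2×0.393×3.162 = 2.486 m.
Hydraulic radius R = A/P = 0.4633/2.486 = 0.1864 m.
From Manning's equation, V = (1/n) R^(2/3) S^(1/2) = (1/0.034) × 0.1864^(2/3) × 0.0073^(1/2) = 0.82 m/s.

V = 0.82 m/s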